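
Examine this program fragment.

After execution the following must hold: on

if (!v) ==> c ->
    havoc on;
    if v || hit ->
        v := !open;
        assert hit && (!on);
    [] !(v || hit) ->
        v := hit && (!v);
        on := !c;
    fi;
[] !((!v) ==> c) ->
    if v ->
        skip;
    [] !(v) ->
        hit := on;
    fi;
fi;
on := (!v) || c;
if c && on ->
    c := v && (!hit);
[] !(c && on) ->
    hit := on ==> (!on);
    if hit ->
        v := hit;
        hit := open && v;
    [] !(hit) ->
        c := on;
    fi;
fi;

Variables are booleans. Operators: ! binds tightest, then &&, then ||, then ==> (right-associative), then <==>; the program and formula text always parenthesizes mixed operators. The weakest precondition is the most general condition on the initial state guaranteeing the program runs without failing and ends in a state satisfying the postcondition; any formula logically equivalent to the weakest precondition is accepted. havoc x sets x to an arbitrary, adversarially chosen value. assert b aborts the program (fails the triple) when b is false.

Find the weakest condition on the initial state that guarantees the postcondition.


Working backward. After the program, on must hold.
Then branch requires on; else branch requires ((on ==> (!on)) ==> on) && ((!(on ==> (!on))) ==> on).
Before the if: ((c && on) ==> on) && ((!(c && on)) ==> (((on ==> (!on)) ==> on) && ((!(on ==> (!on))) ==> on)))
Before on := (!v) || c: ((c && ((!v) || c)) ==> ((!v) || c)) && ((!(c && ((!v) || c))) ==> (((((!v) || c) ==> (!((!v) || c))) ==> ((!v) || c)) && ((!(((!v) || c) ==> (!((!v) || c)))) ==> ((!v) || c))))
Then branch requires (!(v || hit)) && ((!(v || hit)) ==> (((c && ((!(hit && (!v))) || c)) ==> ((!(hit && (!v))) || c)) && ((!(c && ((!(hit && (!v))) || c))) ==> (((((!(hit && (!v))) || c) ==> (!((!(hit && (!v))) || c))) ==> ((!(hit && (!v))) || c)) && ((!(((!(hit && (!v))) || c) ==> (!((!(hit && (!v))) || c)))) ==> ((!(hit && (!v))) || c)))))) && ((v || hit) ==> (hit && ((c && (open || c)) ==> (open || c)) && ((!(c && (open || c))) ==> ((((open || c) ==> (!(open || c))) ==> (open || c)) && ((!((open || c) ==> (!(open || c)))) ==> (open || c)))))); else branch requires (v ==> (((c && ((!v) || c)) ==> ((!v) || c)) && ((!(c && ((!v) || c))) ==> (((((!v) || c) ==> (!((!v) || c))) ==> ((!v) || c)) && ((!(((!v) || c) ==> (!((!v) || c)))) ==> ((!v) || c)))))) && ((!v) ==> (((c && ((!v) || c)) ==> ((!v) || c)) && ((!(c && ((!v) || c))) ==> (((((!v) || c) ==> (!((!v) || c))) ==> ((!v) || c)) && ((!(((!v) || c) ==> (!((!v) || c)))) ==> ((!v) || c)))))).
Before the if: (((!v) ==> c) ==> ((!(v || hit)) && ((!(v || hit)) ==> (((c && ((!(hit && (!v))) || c)) ==> ((!(hit && (!v))) || c)) && ((!(c && ((!(hit && (!v))) || c))) ==> (((((!(hit && (!v))) || c) ==> (!((!(hit && (!v))) || c))) ==> ((!(hit && (!v))) || c)) && ((!(((!(hit && (!v))) || c) ==> (!((!(hit && (!v))) || c)))) ==> ((!(hit && (!v))) || c)))))) && ((v || hit) ==> (hit && ((c && (open || c)) ==> (open || c)) && ((!(c && (open || c))) ==> ((((open || c) ==> (!(open || c))) ==> (open || c)) && ((!((open || c) ==> (!(open || c)))) ==> (open || c)))))))) && ((!((!v) ==> c)) ==> ((v ==> (((c && ((!v) || c)) ==> ((!v) || c)) && ((!(c && ((!v) || c))) ==> (((((!v) || c) ==> (!((!v) || c))) ==> ((!v) || c)) && ((!(((!v) || c) ==> (!((!v) || c)))) ==> ((!v) || c)))))) && ((!v) ==> (((c && ((!v) || c)) ==> ((!v) || c)) && ((!(c && ((!v) || c))) ==> (((((!v) || c) ==> (!((!v) || c))) ==> ((!v) || c)) && ((!(((!v) || c) ==> (!((!v) || c)))) ==> ((!v) || c))))))))
Answer: WP = (((!v) ==> c) ==> ((!(v || hit)) && ((!(v || hit)) ==> (((c && ((!(hit && (!v))) || c)) ==> ((!(hit && (!v))) || c)) && ((!(c && ((!(hit && (!v))) || c))) ==> (((((!(hit && (!v))) || c) ==> (!((!(hit && (!v))) || c))) ==> ((!(hit && (!v))) || c)) && ((!(((!(hit && (!v))) || c) ==> (!((!(hit && (!v))) || c)))) ==> ((!(hit && (!v))) || c)))))) && ((v || hit) ==> (hit && ((c && (open || c)) ==> (open || c)) && ((!(c && (open || c))) ==> ((((open || c) ==> (!(open || c))) ==> (open || c)) && ((!((open || c) ==> (!(open || c)))) ==> (open || c)))))))) && ((!((!v) ==> c)) ==> ((v ==> (((c && ((!v) || c)) ==> ((!v) || c)) && ((!(c && ((!v) || c))) ==> (((((!v) || c) ==> (!((!v) || c))) ==> ((!v) || c)) && ((!(((!v) || c) ==> (!((!v) || c)))) ==> ((!v) || c)))))) && ((!v) ==> (((c && ((!v) || c)) ==> ((!v) || c)) && ((!(c && ((!v) || c))) ==> (((((!v) || c) ==> (!((!v) || c))) ==> ((!v) || c)) && ((!(((!v) || c) ==> (!((!v) || c)))) ==> ((!v) || c))))))))


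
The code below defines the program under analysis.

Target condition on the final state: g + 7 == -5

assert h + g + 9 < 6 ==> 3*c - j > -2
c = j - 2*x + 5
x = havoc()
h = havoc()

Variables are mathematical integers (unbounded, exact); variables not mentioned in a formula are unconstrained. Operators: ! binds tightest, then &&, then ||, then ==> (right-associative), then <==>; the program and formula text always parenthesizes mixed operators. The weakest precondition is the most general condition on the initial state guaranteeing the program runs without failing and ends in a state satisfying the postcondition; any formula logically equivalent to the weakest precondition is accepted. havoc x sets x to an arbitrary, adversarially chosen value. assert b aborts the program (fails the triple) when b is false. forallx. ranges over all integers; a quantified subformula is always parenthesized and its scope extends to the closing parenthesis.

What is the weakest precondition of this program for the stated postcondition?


Working backward. After the program, the postcondition g + 7 == -5 must hold; in canonical form it is g == -12.
Before havoc h: g == -12
Before havoc x: g == -12
Before c := j - 2*x + 5: g == -12
Before assert h + g + 9 < 6 ==> 3*c - j > -2: (g + h < -3 ==> 3*c > j - 2) && g == -12
Answer: WP = (g + h < -3 ==> 3*c > j - 2) && g == -12


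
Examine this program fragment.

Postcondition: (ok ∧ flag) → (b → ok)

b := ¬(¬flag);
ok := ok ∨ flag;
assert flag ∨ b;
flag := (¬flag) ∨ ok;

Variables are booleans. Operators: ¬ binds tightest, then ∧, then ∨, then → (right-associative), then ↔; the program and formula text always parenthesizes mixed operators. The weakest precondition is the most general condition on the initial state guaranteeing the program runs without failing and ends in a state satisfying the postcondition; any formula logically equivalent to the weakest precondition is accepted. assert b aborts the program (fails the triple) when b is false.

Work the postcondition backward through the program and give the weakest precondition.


Working backward. After the program, (ok ∧ flag) → (b → ok) must hold.
Before flag := (¬flag) ∨ ok: (ok ∧ ((¬flag) ∨ ok)) → (b → ok)
Before assert flag ∨ b: (flag ∨ b) ∧ ((ok ∧ ((¬flag) ∨ ok)) → (b → ok))
Before ok := ok ∨ flag: (flag ∨ b) ∧ ((ok ∨ flag) → (b → (ok ∨ flag)))
Before b := ¬(¬flag): flag ∧ ((ok ∨ flag) → (flag → (ok ∨ flag)))
Answer: WP = flag ∧ ((ok ∨ flag) → (flag → (ok ∨ flag)))


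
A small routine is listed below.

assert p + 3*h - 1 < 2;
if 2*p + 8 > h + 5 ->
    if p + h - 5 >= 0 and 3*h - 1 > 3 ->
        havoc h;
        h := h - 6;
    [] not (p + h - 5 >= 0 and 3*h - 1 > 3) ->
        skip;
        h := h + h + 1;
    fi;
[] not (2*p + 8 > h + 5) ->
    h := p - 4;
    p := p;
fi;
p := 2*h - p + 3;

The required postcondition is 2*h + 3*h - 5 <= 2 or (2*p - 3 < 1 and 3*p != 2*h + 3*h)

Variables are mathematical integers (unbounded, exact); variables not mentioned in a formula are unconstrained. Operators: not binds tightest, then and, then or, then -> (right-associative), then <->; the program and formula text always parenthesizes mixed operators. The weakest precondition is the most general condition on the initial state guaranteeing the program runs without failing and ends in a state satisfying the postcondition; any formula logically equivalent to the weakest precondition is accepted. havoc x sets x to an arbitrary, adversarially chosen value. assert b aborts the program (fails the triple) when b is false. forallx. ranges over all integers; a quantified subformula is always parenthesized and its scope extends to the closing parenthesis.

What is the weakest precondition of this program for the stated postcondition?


Working backward. After the program, the postcondition 2*h + 3*h - 5 <= 2 or (2*p - 3 < 1 and 3*p != 2*h + 3*h) must hold; in canonical form it is 5*h <= 7 or (2*p < 4 and 3*p != 5*h).
Before p := 2*h - p + 3: 5*h <= 7 or (4*h < 2*p - 2 and h != 3*p - 9)
Then branch requires ((h + p >= 5 and 3*h > 4) -> (forall h_1. (5*h_1 <= 37 or (4*h_1 < 2*p + 22 and h_1 != 3*p - 3)))) and ((not (h + p >= 5 and 3*h > 4)) -> (10*h <= 2 or (8*h < 2*p - 6 and 2*h != 3*p - 10))); else branch requires 5*p <= 27 or (2*p < 14 and 2*p != 5).
Before the if: (2*p > h - 3 -> (((h + p >= 5 and 3*h > 4) -> (forall h_1. (5*h_1 <= 37 or (4*h_1 < 2*p + 22 and h_1 != 3*p - 3)))) and ((not (h + p >= 5 and 3*h > 4)) -> (10*h <= 2 or (8*h < 2*p - 6 and 2*h != 3*p - 10))))) and ((not (2*p > h - 3)) -> (5*p <= 27 or (2*p < 14 and 2*p != 5)))
Before assert p + 3*h - 1 < 2: 3*h + p < 3 and (2*p > h - 3 -> (((h + p >= 5 and 3*h > 4) -> (forall h_1. (5*h_1 <= 37 or (4*h_1 < 2*p + 22 and h_1 != 3*p - 3)))) and ((not (h + p >= 5 and 3*h > 4)) -> (10*h <= 2 or (8*h < 2*p - 6 and 2*h != 3*p - 10))))) and ((not (2*p > h - 3)) -> (5*p <= 27 or (2*p < 14 and 2*p != 5)))
Answer: WP = 3*h + p < 3 and (2*p > h - 3 -> (((h + p >= 5 and 3*h > 4) -> (forall h_1. (5*h_1 <= 37 or (4*h_1 < 2*p + 22 and h_1 != 3*p - 3)))) and ((not (h + p >= 5 and 3*h > 4)) -> (10*h <= 2 or (8*h < 2*p - 6 and 2*h != 3*p - 10))))) and ((not (2*p > h - 3)) -> (5*p <= 27 or (2*p < 14 and 2*p != 5)))


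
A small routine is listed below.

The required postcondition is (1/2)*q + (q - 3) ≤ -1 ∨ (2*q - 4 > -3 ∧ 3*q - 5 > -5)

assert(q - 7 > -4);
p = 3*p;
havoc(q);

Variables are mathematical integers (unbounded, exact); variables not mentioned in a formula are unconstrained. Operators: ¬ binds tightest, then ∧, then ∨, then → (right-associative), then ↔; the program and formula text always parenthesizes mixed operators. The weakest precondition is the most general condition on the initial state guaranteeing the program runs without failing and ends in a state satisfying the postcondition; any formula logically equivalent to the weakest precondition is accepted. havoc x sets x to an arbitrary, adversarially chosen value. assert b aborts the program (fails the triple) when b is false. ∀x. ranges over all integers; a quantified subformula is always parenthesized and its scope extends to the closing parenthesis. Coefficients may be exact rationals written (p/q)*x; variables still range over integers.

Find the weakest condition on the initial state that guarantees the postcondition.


Working backward. After the program, the postcondition (1/2)*q + (q - 3) ≤ -1 ∨ (2*q - 4 > -3 ∧ 3*q - 5 > -5) must hold; in canonical form it is (3/2)*q ≤ 2 ∨ (2*q > 1 ∧ 3*q > 0).
Before havoc q: ∀q_1. ((3/2)*q_1 ≤ 2 ∨ (2*q_1 > 1 ∧ 3*q_1 > 0))
Before p := 3*p: ∀q_1. ((3/2)*q_1 ≤ 2 ∨ (2*q_1 > 1 ∧ 3*q_1 > 0))
Before assert q - 7 > -4: q > 3 ∧ (∀q_1. ((3/2)*q_1 ≤ 2 ∨ (2*q_1 > 1 ∧ 3*q_1 > 0)))
Answer: WP = q > 3 ∧ (∀q_1. ((3/2)*q_1 ≤ 2 ∨ (2*q_1 > 1 ∧ 3*q_1 > 0)))


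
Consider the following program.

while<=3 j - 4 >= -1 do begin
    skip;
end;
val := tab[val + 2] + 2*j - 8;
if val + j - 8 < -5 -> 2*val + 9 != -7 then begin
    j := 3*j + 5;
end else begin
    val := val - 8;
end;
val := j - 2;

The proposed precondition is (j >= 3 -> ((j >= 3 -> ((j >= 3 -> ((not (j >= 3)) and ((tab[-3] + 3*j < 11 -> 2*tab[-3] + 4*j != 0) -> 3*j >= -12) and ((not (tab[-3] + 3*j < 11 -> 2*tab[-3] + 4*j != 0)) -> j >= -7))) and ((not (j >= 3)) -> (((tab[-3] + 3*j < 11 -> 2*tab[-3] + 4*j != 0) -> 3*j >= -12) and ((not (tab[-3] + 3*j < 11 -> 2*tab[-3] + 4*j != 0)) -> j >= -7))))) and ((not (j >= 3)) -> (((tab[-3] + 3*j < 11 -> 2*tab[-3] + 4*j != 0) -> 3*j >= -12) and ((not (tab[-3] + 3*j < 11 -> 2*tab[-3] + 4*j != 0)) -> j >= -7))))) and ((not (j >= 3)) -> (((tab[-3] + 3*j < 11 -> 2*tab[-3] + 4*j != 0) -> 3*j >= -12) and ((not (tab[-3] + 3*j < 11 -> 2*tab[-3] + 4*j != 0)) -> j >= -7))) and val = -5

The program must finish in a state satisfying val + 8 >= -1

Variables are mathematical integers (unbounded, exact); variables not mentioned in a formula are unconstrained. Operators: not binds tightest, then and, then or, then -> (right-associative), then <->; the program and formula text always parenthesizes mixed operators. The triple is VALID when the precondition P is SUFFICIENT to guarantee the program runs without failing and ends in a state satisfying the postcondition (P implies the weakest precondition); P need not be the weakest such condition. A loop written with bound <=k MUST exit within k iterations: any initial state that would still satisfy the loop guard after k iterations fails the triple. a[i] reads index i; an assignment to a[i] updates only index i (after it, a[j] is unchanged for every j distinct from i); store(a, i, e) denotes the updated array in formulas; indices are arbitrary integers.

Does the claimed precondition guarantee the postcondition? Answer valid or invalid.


Working backward. After the program, the postcondition val + 8 >= -1 must hold; in canonical form it is val >= -9.
Before val := j - 2: j >= -7
Then branch requires 3*j >= -12; else branch requires j >= -7.
Before the if: ((j + val < 3 -> 2*val != -16) -> 3*j >= -12) and ((not (j + val < 3 -> 2*val != -16)) -> j >= -7)
Before val := tab[val + 2] + 2*j - 8: ((tab[val + 2] + 3*j < 11 -> 2*tab[val + 2] + 4*j != 0) -> 3*j >= -12) and ((not (tab[val + 2] + 3*j < 11 -> 2*tab[val + 2] + 4*j != 0)) -> j >= -7)
Before the loop (bound <=3), unroll the exhaustion recursion (WP_0 = exit-now case; WP_j = one more guarded iteration, up to j = 3):
  WP_0: (not (j >= 3)) and ((tab[val + 2] + 3*j < 11 -> 2*tab[val + 2] + 4*j != 0) -> 3*j >= -12) and ((not (tab[val + 2] + 3*j < 11 -> 2*tab[val + 2] + 4*j != 0)) -> j >= -7)
  WP_1: (j >= 3 -> ((not (j >= 3)) and ((tab[val + 2] + 3*j < 11 -> 2*tab[val + 2] + 4*j != 0) -> 3*j >= -12) and ((not (tab[val + 2] + 3*j < 11 -> 2*tab[val + 2] + 4*j != 0)) -> j >= -7))) and ((not (j >= 3)) -> (((tab[val + 2] + 3*j < 11 -> 2*tab[val + 2] + 4*j != 0) -> 3*j >= -12) and ((not (tab[val + 2] + 3*j < 11 -> 2*tab[val + 2] + 4*j != 0)) -> j >= -7)))
  WP_2: (j >= 3 -> ((j >= 3 -> ((not (j >= 3)) and ((tab[val + 2] + 3*j < 11 -> 2*tab[val + 2] + 4*j != 0) -> 3*j >= -12) and ((not (tab[val + 2] + 3*j < 11 -> 2*tab[val + 2] + 4*j != 0)) -> j >= -7))) and ((not (j >= 3)) -> (((tab[val + 2] + 3*j < 11 -> 2*tab[val + 2] + 4*j != 0) -> 3*j >= -12) and ((not (tab[val + 2] + 3*j < 11 -> 2*tab[val + 2] + 4*j != 0)) -> j >= -7))))) and ((not (j >= 3)) -> (((tab[val + 2] + 3*j < 11 -> 2*tab[val + 2] + 4*j != 0) -> 3*j >= -12) and ((not (tab[val + 2] + 3*j < 11 -> 2*tab[val + 2] + 4*j != 0)) -> j >= -7)))
  WP_3: (j >= 3 -> ((j >= 3 -> ((j >= 3 -> ((not (j >= 3)) and ((tab[val + 2] + 3*j < 11 -> 2*tab[val + 2] + 4*j != 0) -> 3*j >= -12) and ((not (tab[val + 2] + 3*j < 11 -> 2*tab[val + 2] + 4*j != 0)) -> j >= -7))) and ((not (j >= 3)) -> (((tab[val + 2] + 3*j < 11 -> 2*tab[val + 2] + 4*j != 0) -> 3*j >= -12) and ((not (tab[val + 2] + 3*j < 11 -> 2*tab[val + 2] + 4*j != 0)) -> j >= -7))))) and ((not (j >= 3)) -> (((tab[val + 2] + 3*j < 11 -> 2*tab[val + 2] + 4*j != 0) -> 3*j >= -12) and ((not (tab[val + 2] + 3*j < 11 -> 2*tab[val + 2] + 4*j != 0)) -> j >= -7))))) and ((not (j >= 3)) -> (((tab[val + 2] + 3*j < 11 -> 2*tab[val + 2] + 4*j != 0) -> 3*j >= -12) and ((not (tab[val + 2] + 3*j < 11 -> 2*tab[val + 2] + 4*j != 0)) -> j >= -7)))
So before the loop: (j >= 3 -> ((j >= 3 -> ((j >= 3 -> ((not (j >= 3)) and ((tab[val + 2] + 3*j < 11 -> 2*tab[val + 2] + 4*j != 0) -> 3*j >= -12) and ((not (tab[val + 2] + 3*j < 11 -> 2*tab[val + 2] + 4*j != 0)) -> j >= -7))) and ((not (j >= 3)) -> (((tab[val + 2] + 3*j < 11 -> 2*tab[val + 2] + 4*j != 0) -> 3*j >= -12) and ((not (tab[val + 2] + 3*j < 11 -> 2*tab[val + 2] + 4*j != 0)) -> j >= -7))))) and ((not (j >= 3)) -> (((tab[val + 2] + 3*j < 11 -> 2*tab[val + 2] + 4*j != 0) -> 3*j >= -12) and ((not (tab[val + 2] + 3*j < 11 -> 2*tab[val + 2] + 4*j != 0)) -> j >= -7))))) and ((not (j >= 3)) -> (((tab[val + 2] + 3*j < 11 -> 2*tab[val + 2] + 4*j != 0) -> 3*j >= -12) and ((not (tab[val + 2] + 3*j < 11 -> 2*tab[val + 2] + 4*j != 0)) -> j >= -7)))
The weakest precondition is (j >= 3 -> ((j >= 3 -> ((j >= 3 -> ((not (j >= 3)) and ((tab[val + 2] + 3*j < 11 -> 2*tab[val + 2] + 4*j != 0) -> 3*j >= -12) and ((not (tab[val + 2] + 3*j < 11 -> 2*tab[val + 2] + 4*j != 0)) -> j >= -7))) and ((not (j >= 3)) -> (((tab[val + 2] + 3*j < 11 -> 2*tab[val + 2] + 4*j != 0) -> 3*j >= -12) and ((not (tab[val + 2] + 3*j < 11 -> 2*tab[val + 2] + 4*j != 0)) -> j >= -7))))) and ((not (j >= 3)) -> (((tab[val + 2] + 3*j < 11 -> 2*tab[val + 2] + 4*j != 0) -> 3*j >= -12) and ((not (tab[val + 2] + 3*j < 11 -> 2*tab[val + 2] + 4*j != 0)) -> j >= -7))))) and ((not (j >= 3)) -> (((tab[val + 2] + 3*j < 11 -> 2*tab[val + 2] + 4*j != 0) -> 3*j >= -12) and ((not (tab[val + 2] + 3*j < 11 -> 2*tab[val + 2] + 4*j != 0)) -> j >= -7))).
Check whether (j >= 3 -> ((j >= 3 -> ((j >= 3 -> ((not (j >= 3)) and ((tab[-3] + 3*j < 11 -> 2*tab[-3] + 4*j != 0) -> 3*j >= -12) and ((not (tab[-3] + 3*j < 11 -> 2*tab[-3] + 4*j != 0)) -> j >= -7))) and ((not (j >= 3)) -> (((tab[-3] + 3*j < 11 -> 2*tab[-3] + 4*j != 0) -> 3*j >= -12) and ((not (tab[-3] + 3*j < 11 -> 2*tab[-3] + 4*j != 0)) -> j >= -7))))) and ((not (j >= 3)) -> (((tab[-3] + 3*j < 11 -> 2*tab[-3] + 4*j != 0) -> 3*j >= -12) and ((not (tab[-3] + 3*j < 11 -> 2*tab[-3] + 4*j != 0)) -> j >= -7))))) and ((not (j >= 3)) -> (((tab[-3] + 3*j < 11 -> 2*tab[-3] + 4*j != 0) -> 3*j >= -12) and ((not (tab[-3] + 3*j < 11 -> 2*tab[-3] + 4*j != 0)) -> j >= -7))) and val = -5 implies it.
Every state satisfying the precondition satisfies the weakest precondition: the implication holds.
Answer: valid


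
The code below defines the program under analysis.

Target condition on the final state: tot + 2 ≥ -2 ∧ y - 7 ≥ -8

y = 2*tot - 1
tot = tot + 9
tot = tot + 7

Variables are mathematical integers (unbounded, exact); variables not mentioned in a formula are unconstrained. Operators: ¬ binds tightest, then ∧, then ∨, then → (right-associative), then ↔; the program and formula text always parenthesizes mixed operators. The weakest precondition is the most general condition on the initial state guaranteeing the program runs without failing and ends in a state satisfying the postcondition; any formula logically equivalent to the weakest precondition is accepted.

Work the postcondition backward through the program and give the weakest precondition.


Working backward. After the program, the postcondition tot + 2 ≥ -2 ∧ y - 7 ≥ -8 must hold; in canonical form it is tot ≥ -4 ∧ y ≥ -1.
Before tot := tot + 7: tot ≥ -11 ∧ y ≥ -1
Before tot := tot + 9: tot ≥ -20 ∧ y ≥ -1
Before y := 2*tot - 1: tot ≥ -20 ∧ 2*tot ≥ 0
Answer: WP = tot ≥ -20 ∧ 2*tot ≥ 0


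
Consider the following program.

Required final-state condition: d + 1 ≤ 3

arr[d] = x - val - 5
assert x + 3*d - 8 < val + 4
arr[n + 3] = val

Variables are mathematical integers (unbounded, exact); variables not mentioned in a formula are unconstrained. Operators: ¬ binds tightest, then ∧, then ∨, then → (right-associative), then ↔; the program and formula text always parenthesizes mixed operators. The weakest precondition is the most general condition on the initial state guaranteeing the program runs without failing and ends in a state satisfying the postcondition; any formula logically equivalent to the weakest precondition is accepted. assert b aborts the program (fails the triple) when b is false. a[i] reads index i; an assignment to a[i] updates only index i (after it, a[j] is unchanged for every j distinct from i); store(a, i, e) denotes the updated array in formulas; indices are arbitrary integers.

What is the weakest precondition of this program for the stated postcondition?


Working backward. After the program, the postcondition d + 1 ≤ 3 must hold; in canonical form it is d ≤ 2.
Before arr[n + 3] := val: d ≤ 2
Before assert x + 3*d - 8 < val + 4: 3*d + x < val + 12 ∧ d ≤ 2
Before arr[d] := x - val - 5: 3*d + x < val + 12 ∧ d ≤ 2
Answer: WP = 3*d + x < val + 12 ∧ d ≤ 2


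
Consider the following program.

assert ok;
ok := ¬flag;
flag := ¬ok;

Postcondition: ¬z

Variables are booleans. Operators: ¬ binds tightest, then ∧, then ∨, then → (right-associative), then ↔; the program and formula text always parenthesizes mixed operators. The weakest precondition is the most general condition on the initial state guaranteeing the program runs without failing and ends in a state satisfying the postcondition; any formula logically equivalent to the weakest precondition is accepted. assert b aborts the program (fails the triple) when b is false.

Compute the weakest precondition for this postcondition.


Working backward. After the program, ¬z must hold.
Before flag := ¬ok: ¬z
Before ok := ¬flag: ¬z
Before assert ok: ok ∧ (¬z)
Answer: WP = ok ∧ (¬z)


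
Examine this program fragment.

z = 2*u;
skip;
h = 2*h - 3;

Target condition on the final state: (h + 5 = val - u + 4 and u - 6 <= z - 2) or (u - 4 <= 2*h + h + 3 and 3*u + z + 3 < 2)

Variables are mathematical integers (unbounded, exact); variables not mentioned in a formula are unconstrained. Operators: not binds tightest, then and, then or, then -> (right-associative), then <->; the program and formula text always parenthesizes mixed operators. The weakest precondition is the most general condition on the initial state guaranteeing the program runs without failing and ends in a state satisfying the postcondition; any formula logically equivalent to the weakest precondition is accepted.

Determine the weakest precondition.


Working backward. After the program, the postcondition (h + 5 = val - u + 4 and u - 6 <= z - 2) or (u - 4 <= 2*h + h + 3 and 3*u + z + 3 < 2) must hold; in canonical form it is (h + u = val - 1 and u <= z + 4) or (u <= 3*h + 7 and 3*u + z < -1).
Before h := 2*h - 3: (2*h + u = val + 2 and u <= z + 4) or (u <= 6*h - 2 and 3*u + z < -1)
Before skip: (2*h + u = val + 2 and u <= z + 4) or (u <= 6*h - 2 and 3*u + z < -1)
Before z := 2*u: (2*h + u = val + 2 and u >= -4) or (u <= 6*h - 2 and 5*u < -1)
Answer: WP = (2*h + u = val + 2 and u >= -4) or (u <= 6*h - 2 and 5*u < -1)


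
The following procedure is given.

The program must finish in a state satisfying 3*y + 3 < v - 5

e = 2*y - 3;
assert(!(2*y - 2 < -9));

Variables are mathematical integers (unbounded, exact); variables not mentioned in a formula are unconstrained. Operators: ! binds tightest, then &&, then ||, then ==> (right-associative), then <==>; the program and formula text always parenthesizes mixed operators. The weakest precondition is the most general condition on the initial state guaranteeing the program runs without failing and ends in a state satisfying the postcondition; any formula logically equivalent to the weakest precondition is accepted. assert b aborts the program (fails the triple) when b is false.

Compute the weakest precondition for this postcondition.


Working backward. After the program, the postcondition 3*y + 3 < v - 5 must hold; in canonical form it is 3*y < v - 8.
Before assert !(2*y - 2 < -9): (!(2*y < -7)) && 3*y < v - 8
Before e := 2*y - 3: (!(2*y < -7)) && 3*y < v - 8
Answer: WP = (!(2*y < -7)) && 3*y < v - 8


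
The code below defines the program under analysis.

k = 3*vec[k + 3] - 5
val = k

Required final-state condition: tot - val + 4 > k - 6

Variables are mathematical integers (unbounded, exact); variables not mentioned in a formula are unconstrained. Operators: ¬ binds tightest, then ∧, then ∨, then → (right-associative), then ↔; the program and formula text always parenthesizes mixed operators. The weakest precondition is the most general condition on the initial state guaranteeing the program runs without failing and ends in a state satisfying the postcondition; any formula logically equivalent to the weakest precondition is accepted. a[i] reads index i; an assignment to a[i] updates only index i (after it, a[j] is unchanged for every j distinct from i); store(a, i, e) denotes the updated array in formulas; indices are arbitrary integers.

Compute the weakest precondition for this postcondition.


Working backward. After the program, the postcondition tot - val + 4 > k - 6 must hold; in canonical form it is tot > k + val - 10.
Before val := k: tot > 2*k - 10
Before k := 3*vec[k + 3] - 5: tot > 6*vec[k + 3] - 20
Answer: WP = tot > 6*vec[k + 3] - 20


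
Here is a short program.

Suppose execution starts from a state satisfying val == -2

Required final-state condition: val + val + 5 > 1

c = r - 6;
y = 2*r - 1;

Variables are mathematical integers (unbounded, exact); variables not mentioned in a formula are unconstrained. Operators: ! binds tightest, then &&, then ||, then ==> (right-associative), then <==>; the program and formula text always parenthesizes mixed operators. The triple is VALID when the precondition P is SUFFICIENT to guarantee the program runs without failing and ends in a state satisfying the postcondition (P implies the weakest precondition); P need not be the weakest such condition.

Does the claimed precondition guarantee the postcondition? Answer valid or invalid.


Working backward. After the program, the postcondition val + val + 5 > 1 must hold; in canonical form it is 2*val > -4.
Before y := 2*r - 1: 2*val > -4
Before c := r - 6: 2*val > -4
The weakest precondition is 2*val > -4.
Check whether val == -2 implies it.
Countermodel: at the initial state val = -2, the precondition holds but the weakest precondition fails.
Answer: invalid


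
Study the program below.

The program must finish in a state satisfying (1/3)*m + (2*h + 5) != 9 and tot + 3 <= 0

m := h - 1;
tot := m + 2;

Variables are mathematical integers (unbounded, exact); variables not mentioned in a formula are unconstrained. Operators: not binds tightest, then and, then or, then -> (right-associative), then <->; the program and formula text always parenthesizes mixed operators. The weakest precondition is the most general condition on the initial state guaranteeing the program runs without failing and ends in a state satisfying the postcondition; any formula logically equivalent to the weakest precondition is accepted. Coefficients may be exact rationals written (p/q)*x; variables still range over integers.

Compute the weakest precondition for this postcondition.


Working backward. After the program, the postcondition (1/3)*m + (2*h + 5) != 9 and tot + 3 <= 0 must hold; in canonical form it is 2*h + (1/3)*m != 4 and tot <= -3.
Before tot := m + 2: 2*h + (1/3)*m != 4 and m <= -5
Before m := h - 1: (7/3)*h != 13/3 and h <= -4
Answer: WP = (7/3)*h != 13/3 and h <= -4


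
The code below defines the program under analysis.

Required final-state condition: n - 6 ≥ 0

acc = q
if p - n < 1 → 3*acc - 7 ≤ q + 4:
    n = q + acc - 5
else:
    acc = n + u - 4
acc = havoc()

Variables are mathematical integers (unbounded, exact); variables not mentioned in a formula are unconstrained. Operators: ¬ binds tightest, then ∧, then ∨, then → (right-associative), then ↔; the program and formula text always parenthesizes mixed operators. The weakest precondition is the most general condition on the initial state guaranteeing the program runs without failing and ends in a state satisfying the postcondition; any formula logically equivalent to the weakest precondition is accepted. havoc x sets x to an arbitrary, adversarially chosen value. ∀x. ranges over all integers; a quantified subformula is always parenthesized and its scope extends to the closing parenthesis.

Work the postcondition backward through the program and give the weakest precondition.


Working backward. After the program, the postcondition n - 6 ≥ 0 must hold; in canonical form it is n ≥ 6.
Before havoc acc: n ≥ 6
Then branch requires acc + q ≥ 11; else branch requires n ≥ 6.
Before the if: ((p < n + 1 → 3*acc ≤ q + 11) → acc + q ≥ 11) ∧ ((¬(p < n + 1 → 3*acc ≤ q + 11)) → n ≥ 6)
Before acc := q: ((p < n + 1 → 2*q ≤ 11) → 2*q ≥ 11) ∧ ((¬(p < n + 1 → 2*q ≤ 11)) → n ≥ 6)
Answer: WP = ((p < n + 1 → 2*q ≤ 11) → 2*q ≥ 11) ∧ ((¬(p < n + 1 → 2*q ≤ 11)) → n ≥ 6)


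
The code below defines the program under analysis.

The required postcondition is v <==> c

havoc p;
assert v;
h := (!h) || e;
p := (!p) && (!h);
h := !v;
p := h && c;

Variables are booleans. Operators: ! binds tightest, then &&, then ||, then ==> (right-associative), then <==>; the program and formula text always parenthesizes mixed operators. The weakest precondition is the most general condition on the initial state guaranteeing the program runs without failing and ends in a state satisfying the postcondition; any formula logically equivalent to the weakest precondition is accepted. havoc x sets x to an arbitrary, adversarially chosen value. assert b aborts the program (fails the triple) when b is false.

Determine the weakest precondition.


Working backward. After the program, v <==> c must hold.
Before p := h && c: v <==> c
Before h := !v: v <==> c
Before p := (!p) && (!h): v <==> c
Before h := (!h) || e: v <==> c
Before assert v: v && (v <==> c)
Before havoc p: v && (v <==> c)
Answer: WP = v && (v <==> c)


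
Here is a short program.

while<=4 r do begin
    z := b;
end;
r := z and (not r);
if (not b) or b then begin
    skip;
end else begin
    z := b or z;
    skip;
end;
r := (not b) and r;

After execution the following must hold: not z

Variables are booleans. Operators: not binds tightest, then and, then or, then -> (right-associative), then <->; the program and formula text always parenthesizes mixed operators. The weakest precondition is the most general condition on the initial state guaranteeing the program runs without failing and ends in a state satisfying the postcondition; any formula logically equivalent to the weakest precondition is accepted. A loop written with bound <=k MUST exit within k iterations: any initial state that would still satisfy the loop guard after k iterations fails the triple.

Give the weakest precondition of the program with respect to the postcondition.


Working backward. After the program, not z must hold.
Before r := (not b) and r: not z
Then branch requires not z; else branch requires not (b or z).
Before the if: not z
Before r := z and (not r): not z
Before the loop (bound <=4), unroll the exhaustion recursion (WP_0 = exit-now case; WP_j = one more guarded iteration, up to j = 4):
  WP_0: (not r) and (not z)
  WP_1: (r -> ((not r) and (not b))) and ((not r) -> (not z))
  WP_2: (r -> ((r -> ((not r) and (not b))) and ((not r) -> (not b)))) and ((not r) -> (not z))
  WP_3: (r -> ((r -> ((r -> ((not r) and (not b))) and ((not r) -> (not b)))) and ((not r) -> (not b)))) and ((not r) -> (not z))
  WP_4: (r -> ((r -> ((r -> ((r -> ((not r) and (not b))) and ((not r) -> (not b)))) and ((not r) -> (not b)))) and ((not r) -> (not b)))) and ((not r) -> (not z))
So before the loop: (r -> ((r -> ((r -> ((r -> ((not r) and (not b))) and ((not r) -> (not b)))) and ((not r) -> (not b)))) and ((not r) -> (not b)))) and ((not r) -> (not z))
Answer: WP = (r -> ((r -> ((r -> ((r -> ((not r) and (not b))) and ((not r) -> (not b)))) and ((not r) -> (not b)))) and ((not r) -> (not b)))) and ((not r) -> (not z))


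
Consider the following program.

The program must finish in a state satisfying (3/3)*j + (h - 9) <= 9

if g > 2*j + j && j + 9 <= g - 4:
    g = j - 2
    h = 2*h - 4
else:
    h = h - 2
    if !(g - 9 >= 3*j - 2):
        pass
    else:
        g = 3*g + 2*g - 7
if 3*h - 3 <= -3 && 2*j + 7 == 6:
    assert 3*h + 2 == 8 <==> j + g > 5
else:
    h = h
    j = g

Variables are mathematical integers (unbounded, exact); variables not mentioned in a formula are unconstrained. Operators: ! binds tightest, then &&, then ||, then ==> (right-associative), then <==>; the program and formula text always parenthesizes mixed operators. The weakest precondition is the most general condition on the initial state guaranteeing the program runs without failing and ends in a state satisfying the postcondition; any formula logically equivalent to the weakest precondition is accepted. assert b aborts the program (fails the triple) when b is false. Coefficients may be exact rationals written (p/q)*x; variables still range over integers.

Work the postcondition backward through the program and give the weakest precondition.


Working backward. After the program, the postcondition (3/3)*j + (h - 9) <= 9 must hold; in canonical form it is h + j <= 18.
Then branch requires (3*h == 6 <==> g + j > 5) && h + j <= 18; else branch requires g + h <= 18.
Before the if: ((3*h <= 0 && 2*j == -1) ==> ((3*h == 6 <==> g + j > 5) && h + j <= 18)) && ((!(3*h <= 0 && 2*j == -1)) ==> g + h <= 18)
Then branch requires ((6*h <= 12 && 2*j == -1) ==> ((6*h == 18 <==> 2*j > 7) && 2*h + j <= 22)) && ((!(6*h <= 12 && 2*j == -1)) ==> 2*h + j <= 24); else branch requires ((!(g >= 3*j + 7)) ==> (((3*h <= 6 && 2*j == -1) ==> ((3*h == 12 <==> g + j > 5) && h + j <= 20)) && ((!(3*h <= 6 && 2*j == -1)) ==> g + h <= 20))) && (g >= 3*j + 7 ==> (((3*h <= 6 && 2*j == -1) ==> ((3*h == 12 <==> 5*g + j > 12) && h + j <= 20)) && ((!(3*h <= 6 && 2*j == -1)) ==> 5*g + h <= 27))).
Before the if: ((g > 3*j && j <= g - 13) ==> (((6*h <= 12 && 2*j == -1) ==> ((6*h == 18 <==> 2*j > 7) && 2*h + j <= 22)) && ((!(6*h <= 12 && 2*j == -1)) ==> 2*h + j <= 24))) && ((!(g > 3*j && j <= g - 13)) ==> (((!(g >= 3*j + 7)) ==> (((3*h <= 6 && 2*j == -1) ==> ((3*h == 12 <==> g + j > 5) && h + j <= 20)) && ((!(3*h <= 6 && 2*j == -1)) ==> g + h <= 20))) && (g >= 3*j + 7 ==> (((3*h <= 6 && 2*j == -1) ==> ((3*h == 12 <==> 5*g + j > 12) && h + j <= 20)) && ((!(3*h <= 6 && 2*j == -1)) ==> 5*g + h <= 27)))))
Answer: WP = ((g > 3*j && j <= g - 13) ==> (((6*h <= 12 && 2*j == -1) ==> ((6*h == 18 <==> 2*j > 7) && 2*h + j <= 22)) && ((!(6*h <= 12 && 2*j == -1)) ==> 2*h + j <= 24))) && ((!(g > 3*j && j <= g - 13)) ==> (((!(g >= 3*j + 7)) ==> (((3*h <= 6 && 2*j == -1) ==> ((3*h == 12 <==> g + j > 5) && h + j <= 20)) && ((!(3*h <= 6 && 2*j == -1)) ==> g + h <= 20))) && (g >= 3*j + 7 ==> (((3*h <= 6 && 2*j == -1) ==> ((3*h == 12 <==> 5*g + j > 12) && h + j <= 20)) && ((!(3*h <= 6 && 2*j == -1)) ==> 5*g + h <= 27)))))


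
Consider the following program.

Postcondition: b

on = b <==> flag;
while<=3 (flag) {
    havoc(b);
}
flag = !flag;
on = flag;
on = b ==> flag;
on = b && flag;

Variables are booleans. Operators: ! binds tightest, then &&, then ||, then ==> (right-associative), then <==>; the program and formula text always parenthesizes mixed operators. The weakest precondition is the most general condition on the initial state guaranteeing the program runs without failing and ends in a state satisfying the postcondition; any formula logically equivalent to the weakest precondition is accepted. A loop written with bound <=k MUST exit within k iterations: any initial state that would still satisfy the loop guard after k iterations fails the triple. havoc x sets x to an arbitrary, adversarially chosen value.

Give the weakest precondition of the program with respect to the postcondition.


Working backward. After the program, b must hold.
Before on := b && flag: b
Before on := b ==> flag: b
Before on := flag: b
Before flag := !flag: b
Before the loop (bound <=3), unroll the exhaustion recursion (WP_0 = exit-now case; WP_j = one more guarded iteration, up to j = 3):
  WP_0: (!flag) && b
  WP_1: (!flag) && ((!flag) ==> b)
  WP_2: (!flag) && ((!flag) ==> b)
  WP_3: (!flag) && ((!flag) ==> b)
So before the loop: (!flag) && ((!flag) ==> b)
Before on := b <==> flag: (!flag) && ((!flag) ==> b)
Answer: WP = (!flag) && ((!flag) ==> b)


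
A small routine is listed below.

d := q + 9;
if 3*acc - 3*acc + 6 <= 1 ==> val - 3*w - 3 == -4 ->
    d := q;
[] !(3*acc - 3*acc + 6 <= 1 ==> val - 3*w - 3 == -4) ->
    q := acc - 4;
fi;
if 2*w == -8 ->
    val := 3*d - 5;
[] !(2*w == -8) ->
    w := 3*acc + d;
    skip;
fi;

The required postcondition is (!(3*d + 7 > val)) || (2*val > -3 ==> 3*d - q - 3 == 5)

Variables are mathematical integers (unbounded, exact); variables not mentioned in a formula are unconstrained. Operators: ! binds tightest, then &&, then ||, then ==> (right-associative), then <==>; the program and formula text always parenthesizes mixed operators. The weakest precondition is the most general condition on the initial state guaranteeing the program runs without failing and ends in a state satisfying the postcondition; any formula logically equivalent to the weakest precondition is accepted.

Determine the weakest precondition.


Working backward. After the program, the postcondition (!(3*d + 7 > val)) || (2*val > -3 ==> 3*d - q - 3 == 5) must hold; in canonical form it is (!(3*d > val - 7)) || (2*val > -3 ==> 3*d == q + 8).
Then branch requires 6*d > 7 ==> 3*d == q + 8; else branch requires (!(3*d > val - 7)) || (2*val > -3 ==> 3*d == q + 8).
Before the if: (2*w == -8 ==> (6*d > 7 ==> 3*d == q + 8)) && ((!(2*w == -8)) ==> ((!(3*d > val - 7)) || (2*val > -3 ==> 3*d == q + 8)))
Then branch requires (2*w == -8 ==> (6*q > 7 ==> 2*q == 8)) && ((!(2*w == -8)) ==> ((!(3*q > val - 7)) || (2*val > -3 ==> 2*q == 8))); else branch requires (2*w == -8 ==> (6*d > 7 ==> 3*d == acc + 4)) && ((!(2*w == -8)) ==> ((!(3*d > val - 7)) || (2*val > -3 ==> 3*d == acc + 4))).
Before the if: (2*w == -8 ==> (6*q > 7 ==> 2*q == 8)) && ((!(2*w == -8)) ==> ((!(3*q > val - 7)) || (2*val > -3 ==> 2*q == 8)))
Before d := q + 9: (2*w == -8 ==> (6*q > 7 ==> 2*q == 8)) && ((!(2*w == -8)) ==> ((!(3*q > val - 7)) || (2*val > -3 ==> 2*q == 8)))
Answer: WP = (2*w == -8 ==> (6*q > 7 ==> 2*q == 8)) && ((!(2*w == -8)) ==> ((!(3*q > val - 7)) || (2*val > -3 ==> 2*q == 8)))


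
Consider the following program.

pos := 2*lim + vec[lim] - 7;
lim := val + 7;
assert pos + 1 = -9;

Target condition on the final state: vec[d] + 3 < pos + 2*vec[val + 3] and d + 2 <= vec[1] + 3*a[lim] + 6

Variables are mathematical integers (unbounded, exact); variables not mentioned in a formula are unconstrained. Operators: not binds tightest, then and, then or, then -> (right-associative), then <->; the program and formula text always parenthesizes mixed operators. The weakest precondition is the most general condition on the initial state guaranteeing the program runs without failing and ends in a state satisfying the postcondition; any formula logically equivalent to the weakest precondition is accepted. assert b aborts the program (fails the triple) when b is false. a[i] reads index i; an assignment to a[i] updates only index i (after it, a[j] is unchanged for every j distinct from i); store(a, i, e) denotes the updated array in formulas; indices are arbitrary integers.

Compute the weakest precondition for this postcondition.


Working backward. After the program, the postcondition vec[d] + 3 < pos + 2*vec[val + 3] and d + 2 <= vec[1] + 3*a[lim] + 6 must hold; in canonical form it is vec[d] < 2*vec[val + 3] + pos - 3 and d <= 3*a[lim] + vec[1] + 4.
Before assert pos + 1 = -9: pos = -10 and vec[d] < 2*vec[val + 3] + pos - 3 and d <= 3*a[lim] + vec[1] + 4
Before lim := val + 7: pos = -10 and vec[d] < 2*vec[val + 3] + pos - 3 and d <= 3*a[val + 7] + vec[1] + 4
Before pos := 2*lim + vec[lim] - 7: vec[lim] + 2*lim = -3 and vec[d] < 2*vec[val + 3] + vec[lim] + 2*lim - 10 and d <= 3*a[val + 7] + vec[1] + 4
Answer: WP = vec[lim] + 2*lim = -3 and vec[d] < 2*vec[val + 3] + vec[lim] + 2*lim - 10 and d <= 3*a[val + 7] + vec[1] + 4


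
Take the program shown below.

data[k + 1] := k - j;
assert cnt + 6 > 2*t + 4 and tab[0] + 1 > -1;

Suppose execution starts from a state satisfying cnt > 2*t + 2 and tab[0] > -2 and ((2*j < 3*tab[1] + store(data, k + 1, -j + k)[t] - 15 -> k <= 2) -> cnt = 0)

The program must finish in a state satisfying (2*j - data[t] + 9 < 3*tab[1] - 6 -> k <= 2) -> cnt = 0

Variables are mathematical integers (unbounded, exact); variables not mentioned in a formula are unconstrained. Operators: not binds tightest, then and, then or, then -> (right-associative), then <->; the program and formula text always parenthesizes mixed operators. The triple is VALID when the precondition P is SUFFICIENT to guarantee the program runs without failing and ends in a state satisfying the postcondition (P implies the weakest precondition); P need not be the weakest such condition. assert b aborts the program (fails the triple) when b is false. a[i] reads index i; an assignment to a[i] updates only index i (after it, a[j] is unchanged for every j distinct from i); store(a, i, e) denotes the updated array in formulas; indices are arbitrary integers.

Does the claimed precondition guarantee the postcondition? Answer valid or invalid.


Working backward. After the program, the postcondition (2*j - data[t] + 9 < 3*tab[1] - 6 -> k <= 2) -> cnt = 0 must hold; in canonical form it is (2*j < data[t] + 3*tab[1] - 15 -> k <= 2) -> cnt = 0.
Before assert cnt + 6 > 2*t + 4 and tab[0] + 1 > -1: cnt > 2*t - 2 and tab[0] > -2 and ((2*j < data[t] + 3*tab[1] - 15 -> k <= 2) -> cnt = 0)
Before data[k + 1] := k - j: cnt > 2*t - 2 and tab[0] > -2 and ((2*j < 3*tab[1] + store(data, k + 1, -j + k)[t] - 15 -> k <= 2) -> cnt = 0)
The weakest precondition is cnt > 2*t - 2 and tab[0] > -2 and ((2*j < 3*tab[1] + store(data, k + 1, -j + k)[t] - 15 -> k <= 2) -> cnt = 0).
Check whether cnt > 2*t + 2 and tab[0] > -2 and ((2*j < 3*tab[1] + store(data, k + 1, -j + k)[t] - 15 -> k <= 2) -> cnt = 0) implies it.
Every state satisfying the precondition satisfies the weakest precondition: the implication holds.
Answer: valid
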